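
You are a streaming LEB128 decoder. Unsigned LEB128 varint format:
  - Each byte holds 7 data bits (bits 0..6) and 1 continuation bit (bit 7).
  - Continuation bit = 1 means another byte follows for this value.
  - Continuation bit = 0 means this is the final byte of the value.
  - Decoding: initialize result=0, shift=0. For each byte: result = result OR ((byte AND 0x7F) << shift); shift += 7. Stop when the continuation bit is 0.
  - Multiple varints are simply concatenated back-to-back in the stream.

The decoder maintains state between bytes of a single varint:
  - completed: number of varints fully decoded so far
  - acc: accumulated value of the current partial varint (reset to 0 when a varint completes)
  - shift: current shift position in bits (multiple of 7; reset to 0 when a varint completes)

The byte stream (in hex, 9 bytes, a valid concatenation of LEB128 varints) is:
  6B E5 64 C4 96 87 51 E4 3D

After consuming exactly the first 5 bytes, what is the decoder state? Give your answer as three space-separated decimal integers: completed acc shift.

Answer: 2 2884 14

Derivation:
byte[0]=0x6B cont=0 payload=0x6B: varint #1 complete (value=107); reset -> completed=1 acc=0 shift=0
byte[1]=0xE5 cont=1 payload=0x65: acc |= 101<<0 -> completed=1 acc=101 shift=7
byte[2]=0x64 cont=0 payload=0x64: varint #2 complete (value=12901); reset -> completed=2 acc=0 shift=0
byte[3]=0xC4 cont=1 payload=0x44: acc |= 68<<0 -> completed=2 acc=68 shift=7
byte[4]=0x96 cont=1 payload=0x16: acc |= 22<<7 -> completed=2 acc=2884 shift=14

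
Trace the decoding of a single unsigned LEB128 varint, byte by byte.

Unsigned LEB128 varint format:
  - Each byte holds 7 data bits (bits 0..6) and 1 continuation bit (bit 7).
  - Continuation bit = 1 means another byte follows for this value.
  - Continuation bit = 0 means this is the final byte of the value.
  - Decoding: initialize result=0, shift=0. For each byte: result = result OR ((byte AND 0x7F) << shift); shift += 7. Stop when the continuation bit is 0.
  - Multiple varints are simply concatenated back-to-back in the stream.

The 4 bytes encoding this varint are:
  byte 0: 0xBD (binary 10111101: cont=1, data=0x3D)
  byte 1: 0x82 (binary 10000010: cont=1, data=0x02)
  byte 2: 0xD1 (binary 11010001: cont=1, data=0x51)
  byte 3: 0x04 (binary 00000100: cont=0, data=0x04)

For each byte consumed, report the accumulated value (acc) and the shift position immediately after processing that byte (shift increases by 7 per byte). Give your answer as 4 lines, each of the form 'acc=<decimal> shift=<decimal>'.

Answer: acc=61 shift=7
acc=317 shift=14
acc=1327421 shift=21
acc=9716029 shift=28

Derivation:
byte 0=0xBD: payload=0x3D=61, contrib = 61<<0 = 61; acc -> 61, shift -> 7
byte 1=0x82: payload=0x02=2, contrib = 2<<7 = 256; acc -> 317, shift -> 14
byte 2=0xD1: payload=0x51=81, contrib = 81<<14 = 1327104; acc -> 1327421, shift -> 21
byte 3=0x04: payload=0x04=4, contrib = 4<<21 = 8388608; acc -> 9716029, shift -> 28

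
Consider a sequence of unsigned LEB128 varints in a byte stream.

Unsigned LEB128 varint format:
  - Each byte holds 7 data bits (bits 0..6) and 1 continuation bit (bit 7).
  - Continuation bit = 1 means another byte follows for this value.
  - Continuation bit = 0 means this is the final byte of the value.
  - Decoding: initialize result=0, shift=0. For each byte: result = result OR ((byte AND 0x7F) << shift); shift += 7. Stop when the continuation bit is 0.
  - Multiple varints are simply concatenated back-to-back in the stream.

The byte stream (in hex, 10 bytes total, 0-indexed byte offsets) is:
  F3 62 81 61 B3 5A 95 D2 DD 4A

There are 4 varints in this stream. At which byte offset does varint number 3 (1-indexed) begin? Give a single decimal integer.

  byte[0]=0xF3 cont=1 payload=0x73=115: acc |= 115<<0 -> acc=115 shift=7
  byte[1]=0x62 cont=0 payload=0x62=98: acc |= 98<<7 -> acc=12659 shift=14 [end]
Varint 1: bytes[0:2] = F3 62 -> value 12659 (2 byte(s))
  byte[2]=0x81 cont=1 payload=0x01=1: acc |= 1<<0 -> acc=1 shift=7
  byte[3]=0x61 cont=0 payload=0x61=97: acc |= 97<<7 -> acc=12417 shift=14 [end]
Varint 2: bytes[2:4] = 81 61 -> value 12417 (2 byte(s))
  byte[4]=0xB3 cont=1 payload=0x33=51: acc |= 51<<0 -> acc=51 shift=7
  byte[5]=0x5A cont=0 payload=0x5A=90: acc |= 90<<7 -> acc=11571 shift=14 [end]
Varint 3: bytes[4:6] = B3 5A -> value 11571 (2 byte(s))
  byte[6]=0x95 cont=1 payload=0x15=21: acc |= 21<<0 -> acc=21 shift=7
  byte[7]=0xD2 cont=1 payload=0x52=82: acc |= 82<<7 -> acc=10517 shift=14
  byte[8]=0xDD cont=1 payload=0x5D=93: acc |= 93<<14 -> acc=1534229 shift=21
  byte[9]=0x4A cont=0 payload=0x4A=74: acc |= 74<<21 -> acc=156723477 shift=28 [end]
Varint 4: bytes[6:10] = 95 D2 DD 4A -> value 156723477 (4 byte(s))

Answer: 4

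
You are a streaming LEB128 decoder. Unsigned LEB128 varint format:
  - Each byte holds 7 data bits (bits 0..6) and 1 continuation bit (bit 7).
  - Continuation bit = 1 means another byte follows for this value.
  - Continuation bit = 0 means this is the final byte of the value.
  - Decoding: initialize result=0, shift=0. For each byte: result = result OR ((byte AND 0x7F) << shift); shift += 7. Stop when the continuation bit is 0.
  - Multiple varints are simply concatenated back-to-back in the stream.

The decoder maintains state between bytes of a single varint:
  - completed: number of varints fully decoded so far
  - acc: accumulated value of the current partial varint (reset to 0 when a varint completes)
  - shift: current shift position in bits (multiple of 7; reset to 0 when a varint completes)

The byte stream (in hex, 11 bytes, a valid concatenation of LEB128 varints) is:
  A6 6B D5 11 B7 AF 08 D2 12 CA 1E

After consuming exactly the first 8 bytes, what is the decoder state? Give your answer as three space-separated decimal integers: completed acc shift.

Answer: 3 82 7

Derivation:
byte[0]=0xA6 cont=1 payload=0x26: acc |= 38<<0 -> completed=0 acc=38 shift=7
byte[1]=0x6B cont=0 payload=0x6B: varint #1 complete (value=13734); reset -> completed=1 acc=0 shift=0
byte[2]=0xD5 cont=1 payload=0x55: acc |= 85<<0 -> completed=1 acc=85 shift=7
byte[3]=0x11 cont=0 payload=0x11: varint #2 complete (value=2261); reset -> completed=2 acc=0 shift=0
byte[4]=0xB7 cont=1 payload=0x37: acc |= 55<<0 -> completed=2 acc=55 shift=7
byte[5]=0xAF cont=1 payload=0x2F: acc |= 47<<7 -> completed=2 acc=6071 shift=14
byte[6]=0x08 cont=0 payload=0x08: varint #3 complete (value=137143); reset -> completed=3 acc=0 shift=0
byte[7]=0xD2 cont=1 payload=0x52: acc |= 82<<0 -> completed=3 acc=82 shift=7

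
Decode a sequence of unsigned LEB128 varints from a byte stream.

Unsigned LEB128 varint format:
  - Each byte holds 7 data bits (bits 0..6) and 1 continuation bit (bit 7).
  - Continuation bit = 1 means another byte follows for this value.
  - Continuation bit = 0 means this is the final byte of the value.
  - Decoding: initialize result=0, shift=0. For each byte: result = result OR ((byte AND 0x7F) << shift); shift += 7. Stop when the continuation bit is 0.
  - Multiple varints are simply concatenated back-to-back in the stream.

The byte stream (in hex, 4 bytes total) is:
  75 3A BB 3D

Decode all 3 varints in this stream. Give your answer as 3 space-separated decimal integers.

  byte[0]=0x75 cont=0 payload=0x75=117: acc |= 117<<0 -> acc=117 shift=7 [end]
Varint 1: bytes[0:1] = 75 -> value 117 (1 byte(s))
  byte[1]=0x3A cont=0 payload=0x3A=58: acc |= 58<<0 -> acc=58 shift=7 [end]
Varint 2: bytes[1:2] = 3A -> value 58 (1 byte(s))
  byte[2]=0xBB cont=1 payload=0x3B=59: acc |= 59<<0 -> acc=59 shift=7
  byte[3]=0x3D cont=0 payload=0x3D=61: acc |= 61<<7 -> acc=7867 shift=14 [end]
Varint 3: bytes[2:4] = BB 3D -> value 7867 (2 byte(s))

Answer: 117 58 7867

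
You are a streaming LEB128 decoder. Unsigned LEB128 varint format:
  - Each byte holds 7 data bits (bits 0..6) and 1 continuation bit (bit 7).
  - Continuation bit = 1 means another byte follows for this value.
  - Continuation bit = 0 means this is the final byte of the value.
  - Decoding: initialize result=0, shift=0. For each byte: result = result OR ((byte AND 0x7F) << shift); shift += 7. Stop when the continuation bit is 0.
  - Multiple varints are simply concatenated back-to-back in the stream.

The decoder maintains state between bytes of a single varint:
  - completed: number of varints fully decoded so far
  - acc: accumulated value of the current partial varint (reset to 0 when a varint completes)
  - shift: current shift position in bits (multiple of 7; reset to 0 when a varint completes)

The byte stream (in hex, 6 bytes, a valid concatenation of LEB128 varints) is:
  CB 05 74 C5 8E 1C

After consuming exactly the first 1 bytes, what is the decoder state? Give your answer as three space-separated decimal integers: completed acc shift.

Answer: 0 75 7

Derivation:
byte[0]=0xCB cont=1 payload=0x4B: acc |= 75<<0 -> completed=0 acc=75 shift=7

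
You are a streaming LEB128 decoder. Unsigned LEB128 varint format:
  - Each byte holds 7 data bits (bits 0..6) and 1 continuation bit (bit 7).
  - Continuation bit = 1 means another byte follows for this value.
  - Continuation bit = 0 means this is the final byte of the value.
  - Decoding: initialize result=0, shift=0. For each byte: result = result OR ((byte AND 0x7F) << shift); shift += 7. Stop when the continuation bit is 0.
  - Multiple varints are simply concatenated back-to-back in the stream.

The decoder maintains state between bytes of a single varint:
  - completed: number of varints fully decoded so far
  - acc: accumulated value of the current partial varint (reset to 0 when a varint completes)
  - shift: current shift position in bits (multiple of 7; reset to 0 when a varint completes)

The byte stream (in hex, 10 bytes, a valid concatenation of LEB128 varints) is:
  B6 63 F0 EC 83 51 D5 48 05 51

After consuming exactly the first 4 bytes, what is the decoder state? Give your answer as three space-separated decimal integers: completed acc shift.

byte[0]=0xB6 cont=1 payload=0x36: acc |= 54<<0 -> completed=0 acc=54 shift=7
byte[1]=0x63 cont=0 payload=0x63: varint #1 complete (value=12726); reset -> completed=1 acc=0 shift=0
byte[2]=0xF0 cont=1 payload=0x70: acc |= 112<<0 -> completed=1 acc=112 shift=7
byte[3]=0xEC cont=1 payload=0x6C: acc |= 108<<7 -> completed=1 acc=13936 shift=14

Answer: 1 13936 14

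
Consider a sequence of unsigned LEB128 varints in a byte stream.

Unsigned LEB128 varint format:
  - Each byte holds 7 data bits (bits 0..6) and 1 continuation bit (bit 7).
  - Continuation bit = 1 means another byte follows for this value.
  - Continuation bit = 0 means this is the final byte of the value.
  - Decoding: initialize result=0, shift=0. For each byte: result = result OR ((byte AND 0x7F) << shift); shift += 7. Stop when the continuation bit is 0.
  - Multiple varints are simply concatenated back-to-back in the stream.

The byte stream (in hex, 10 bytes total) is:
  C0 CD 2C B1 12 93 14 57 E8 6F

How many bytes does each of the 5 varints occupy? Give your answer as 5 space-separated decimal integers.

Answer: 3 2 2 1 2

Derivation:
  byte[0]=0xC0 cont=1 payload=0x40=64: acc |= 64<<0 -> acc=64 shift=7
  byte[1]=0xCD cont=1 payload=0x4D=77: acc |= 77<<7 -> acc=9920 shift=14
  byte[2]=0x2C cont=0 payload=0x2C=44: acc |= 44<<14 -> acc=730816 shift=21 [end]
Varint 1: bytes[0:3] = C0 CD 2C -> value 730816 (3 byte(s))
  byte[3]=0xB1 cont=1 payload=0x31=49: acc |= 49<<0 -> acc=49 shift=7
  byte[4]=0x12 cont=0 payload=0x12=18: acc |= 18<<7 -> acc=2353 shift=14 [end]
Varint 2: bytes[3:5] = B1 12 -> value 2353 (2 byte(s))
  byte[5]=0x93 cont=1 payload=0x13=19: acc |= 19<<0 -> acc=19 shift=7
  byte[6]=0x14 cont=0 payload=0x14=20: acc |= 20<<7 -> acc=2579 shift=14 [end]
Varint 3: bytes[5:7] = 93 14 -> value 2579 (2 byte(s))
  byte[7]=0x57 cont=0 payload=0x57=87: acc |= 87<<0 -> acc=87 shift=7 [end]
Varint 4: bytes[7:8] = 57 -> value 87 (1 byte(s))
  byte[8]=0xE8 cont=1 payload=0x68=104: acc |= 104<<0 -> acc=104 shift=7
  byte[9]=0x6F cont=0 payload=0x6F=111: acc |= 111<<7 -> acc=14312 shift=14 [end]
Varint 5: bytes[8:10] = E8 6F -> value 14312 (2 byte(s))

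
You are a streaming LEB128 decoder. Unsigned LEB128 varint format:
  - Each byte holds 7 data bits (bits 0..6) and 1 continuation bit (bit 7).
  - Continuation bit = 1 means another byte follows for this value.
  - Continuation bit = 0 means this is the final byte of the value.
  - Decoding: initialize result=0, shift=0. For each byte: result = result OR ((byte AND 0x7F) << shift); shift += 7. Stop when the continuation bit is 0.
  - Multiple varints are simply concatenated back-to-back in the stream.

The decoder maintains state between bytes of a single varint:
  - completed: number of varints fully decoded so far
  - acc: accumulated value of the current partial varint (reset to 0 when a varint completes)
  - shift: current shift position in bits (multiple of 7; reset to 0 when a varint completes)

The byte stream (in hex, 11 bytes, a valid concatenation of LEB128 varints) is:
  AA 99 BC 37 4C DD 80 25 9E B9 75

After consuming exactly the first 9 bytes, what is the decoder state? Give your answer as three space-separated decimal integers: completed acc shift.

byte[0]=0xAA cont=1 payload=0x2A: acc |= 42<<0 -> completed=0 acc=42 shift=7
byte[1]=0x99 cont=1 payload=0x19: acc |= 25<<7 -> completed=0 acc=3242 shift=14
byte[2]=0xBC cont=1 payload=0x3C: acc |= 60<<14 -> completed=0 acc=986282 shift=21
byte[3]=0x37 cont=0 payload=0x37: varint #1 complete (value=116329642); reset -> completed=1 acc=0 shift=0
byte[4]=0x4C cont=0 payload=0x4C: varint #2 complete (value=76); reset -> completed=2 acc=0 shift=0
byte[5]=0xDD cont=1 payload=0x5D: acc |= 93<<0 -> completed=2 acc=93 shift=7
byte[6]=0x80 cont=1 payload=0x00: acc |= 0<<7 -> completed=2 acc=93 shift=14
byte[7]=0x25 cont=0 payload=0x25: varint #3 complete (value=606301); reset -> completed=3 acc=0 shift=0
byte[8]=0x9E cont=1 payload=0x1E: acc |= 30<<0 -> completed=3 acc=30 shift=7

Answer: 3 30 7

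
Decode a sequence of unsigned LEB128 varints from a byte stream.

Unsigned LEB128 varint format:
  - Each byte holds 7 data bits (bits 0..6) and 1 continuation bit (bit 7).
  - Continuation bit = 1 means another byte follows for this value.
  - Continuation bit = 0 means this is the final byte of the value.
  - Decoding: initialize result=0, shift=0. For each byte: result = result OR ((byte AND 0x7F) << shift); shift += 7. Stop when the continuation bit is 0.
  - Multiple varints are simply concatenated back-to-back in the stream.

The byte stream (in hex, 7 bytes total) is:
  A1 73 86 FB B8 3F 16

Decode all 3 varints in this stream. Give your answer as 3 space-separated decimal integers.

Answer: 14753 133053830 22

Derivation:
  byte[0]=0xA1 cont=1 payload=0x21=33: acc |= 33<<0 -> acc=33 shift=7
  byte[1]=0x73 cont=0 payload=0x73=115: acc |= 115<<7 -> acc=14753 shift=14 [end]
Varint 1: bytes[0:2] = A1 73 -> value 14753 (2 byte(s))
  byte[2]=0x86 cont=1 payload=0x06=6: acc |= 6<<0 -> acc=6 shift=7
  byte[3]=0xFB cont=1 payload=0x7B=123: acc |= 123<<7 -> acc=15750 shift=14
  byte[4]=0xB8 cont=1 payload=0x38=56: acc |= 56<<14 -> acc=933254 shift=21
  byte[5]=0x3F cont=0 payload=0x3F=63: acc |= 63<<21 -> acc=133053830 shift=28 [end]
Varint 2: bytes[2:6] = 86 FB B8 3F -> value 133053830 (4 byte(s))
  byte[6]=0x16 cont=0 payload=0x16=22: acc |= 22<<0 -> acc=22 shift=7 [end]
Varint 3: bytes[6:7] = 16 -> value 22 (1 byte(s))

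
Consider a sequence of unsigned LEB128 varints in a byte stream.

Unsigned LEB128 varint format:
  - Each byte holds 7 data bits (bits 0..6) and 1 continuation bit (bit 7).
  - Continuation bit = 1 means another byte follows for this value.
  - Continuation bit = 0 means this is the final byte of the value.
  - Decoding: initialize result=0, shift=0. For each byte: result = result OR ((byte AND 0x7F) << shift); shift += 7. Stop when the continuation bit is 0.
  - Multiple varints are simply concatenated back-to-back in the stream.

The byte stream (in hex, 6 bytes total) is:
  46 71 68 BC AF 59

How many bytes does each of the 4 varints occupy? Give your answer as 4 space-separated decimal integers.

Answer: 1 1 1 3

Derivation:
  byte[0]=0x46 cont=0 payload=0x46=70: acc |= 70<<0 -> acc=70 shift=7 [end]
Varint 1: bytes[0:1] = 46 -> value 70 (1 byte(s))
  byte[1]=0x71 cont=0 payload=0x71=113: acc |= 113<<0 -> acc=113 shift=7 [end]
Varint 2: bytes[1:2] = 71 -> value 113 (1 byte(s))
  byte[2]=0x68 cont=0 payload=0x68=104: acc |= 104<<0 -> acc=104 shift=7 [end]
Varint 3: bytes[2:3] = 68 -> value 104 (1 byte(s))
  byte[3]=0xBC cont=1 payload=0x3C=60: acc |= 60<<0 -> acc=60 shift=7
  byte[4]=0xAF cont=1 payload=0x2F=47: acc |= 47<<7 -> acc=6076 shift=14
  byte[5]=0x59 cont=0 payload=0x59=89: acc |= 89<<14 -> acc=1464252 shift=21 [end]
Varint 4: bytes[3:6] = BC AF 59 -> value 1464252 (3 byte(s))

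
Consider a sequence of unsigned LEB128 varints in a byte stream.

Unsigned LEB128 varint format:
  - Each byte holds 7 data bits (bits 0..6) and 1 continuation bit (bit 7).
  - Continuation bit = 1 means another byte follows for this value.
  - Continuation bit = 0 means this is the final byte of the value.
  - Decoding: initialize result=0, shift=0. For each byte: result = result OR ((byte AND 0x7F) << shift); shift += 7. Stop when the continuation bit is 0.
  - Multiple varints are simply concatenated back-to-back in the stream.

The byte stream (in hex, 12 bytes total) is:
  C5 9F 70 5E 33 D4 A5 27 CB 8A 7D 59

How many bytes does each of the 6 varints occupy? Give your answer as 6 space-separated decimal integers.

  byte[0]=0xC5 cont=1 payload=0x45=69: acc |= 69<<0 -> acc=69 shift=7
  byte[1]=0x9F cont=1 payload=0x1F=31: acc |= 31<<7 -> acc=4037 shift=14
  byte[2]=0x70 cont=0 payload=0x70=112: acc |= 112<<14 -> acc=1839045 shift=21 [end]
Varint 1: bytes[0:3] = C5 9F 70 -> value 1839045 (3 byte(s))
  byte[3]=0x5E cont=0 payload=0x5E=94: acc |= 94<<0 -> acc=94 shift=7 [end]
Varint 2: bytes[3:4] = 5E -> value 94 (1 byte(s))
  byte[4]=0x33 cont=0 payload=0x33=51: acc |= 51<<0 -> acc=51 shift=7 [end]
Varint 3: bytes[4:5] = 33 -> value 51 (1 byte(s))
  byte[5]=0xD4 cont=1 payload=0x54=84: acc |= 84<<0 -> acc=84 shift=7
  byte[6]=0xA5 cont=1 payload=0x25=37: acc |= 37<<7 -> acc=4820 shift=14
  byte[7]=0x27 cont=0 payload=0x27=39: acc |= 39<<14 -> acc=643796 shift=21 [end]
Varint 4: bytes[5:8] = D4 A5 27 -> value 643796 (3 byte(s))
  byte[8]=0xCB cont=1 payload=0x4B=75: acc |= 75<<0 -> acc=75 shift=7
  byte[9]=0x8A cont=1 payload=0x0A=10: acc |= 10<<7 -> acc=1355 shift=14
  byte[10]=0x7D cont=0 payload=0x7D=125: acc |= 125<<14 -> acc=2049355 shift=21 [end]
Varint 5: bytes[8:11] = CB 8A 7D -> value 2049355 (3 byte(s))
  byte[11]=0x59 cont=0 payload=0x59=89: acc |= 89<<0 -> acc=89 shift=7 [end]
Varint 6: bytes[11:12] = 59 -> value 89 (1 byte(s))

Answer: 3 1 1 3 3 1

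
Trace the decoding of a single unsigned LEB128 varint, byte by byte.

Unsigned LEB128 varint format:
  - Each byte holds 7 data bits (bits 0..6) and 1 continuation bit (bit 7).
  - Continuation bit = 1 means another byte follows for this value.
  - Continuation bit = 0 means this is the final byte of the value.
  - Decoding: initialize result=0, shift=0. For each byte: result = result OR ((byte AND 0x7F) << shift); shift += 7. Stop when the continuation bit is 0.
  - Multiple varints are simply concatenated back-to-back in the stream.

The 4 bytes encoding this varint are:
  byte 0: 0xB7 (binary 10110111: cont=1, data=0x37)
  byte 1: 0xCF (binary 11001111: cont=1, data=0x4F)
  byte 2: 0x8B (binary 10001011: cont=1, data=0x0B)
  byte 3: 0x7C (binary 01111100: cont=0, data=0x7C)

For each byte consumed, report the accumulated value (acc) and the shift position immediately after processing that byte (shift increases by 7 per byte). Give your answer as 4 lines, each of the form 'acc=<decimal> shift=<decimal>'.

Answer: acc=55 shift=7
acc=10167 shift=14
acc=190391 shift=21
acc=260237239 shift=28

Derivation:
byte 0=0xB7: payload=0x37=55, contrib = 55<<0 = 55; acc -> 55, shift -> 7
byte 1=0xCF: payload=0x4F=79, contrib = 79<<7 = 10112; acc -> 10167, shift -> 14
byte 2=0x8B: payload=0x0B=11, contrib = 11<<14 = 180224; acc -> 190391, shift -> 21
byte 3=0x7C: payload=0x7C=124, contrib = 124<<21 = 260046848; acc -> 260237239, shift -> 28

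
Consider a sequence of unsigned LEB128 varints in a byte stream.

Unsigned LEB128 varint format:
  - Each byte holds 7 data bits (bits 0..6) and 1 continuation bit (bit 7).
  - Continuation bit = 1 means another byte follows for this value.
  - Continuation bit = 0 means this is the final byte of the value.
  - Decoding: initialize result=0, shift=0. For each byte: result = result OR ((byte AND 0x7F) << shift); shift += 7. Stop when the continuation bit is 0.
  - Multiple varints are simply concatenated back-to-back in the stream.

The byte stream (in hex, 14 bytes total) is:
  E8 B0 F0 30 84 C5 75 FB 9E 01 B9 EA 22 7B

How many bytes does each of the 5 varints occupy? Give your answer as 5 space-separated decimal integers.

  byte[0]=0xE8 cont=1 payload=0x68=104: acc |= 104<<0 -> acc=104 shift=7
  byte[1]=0xB0 cont=1 payload=0x30=48: acc |= 48<<7 -> acc=6248 shift=14
  byte[2]=0xF0 cont=1 payload=0x70=112: acc |= 112<<14 -> acc=1841256 shift=21
  byte[3]=0x30 cont=0 payload=0x30=48: acc |= 48<<21 -> acc=102504552 shift=28 [end]
Varint 1: bytes[0:4] = E8 B0 F0 30 -> value 102504552 (4 byte(s))
  byte[4]=0x84 cont=1 payload=0x04=4: acc |= 4<<0 -> acc=4 shift=7
  byte[5]=0xC5 cont=1 payload=0x45=69: acc |= 69<<7 -> acc=8836 shift=14
  byte[6]=0x75 cont=0 payload=0x75=117: acc |= 117<<14 -> acc=1925764 shift=21 [end]
Varint 2: bytes[4:7] = 84 C5 75 -> value 1925764 (3 byte(s))
  byte[7]=0xFB cont=1 payload=0x7B=123: acc |= 123<<0 -> acc=123 shift=7
  byte[8]=0x9E cont=1 payload=0x1E=30: acc |= 30<<7 -> acc=3963 shift=14
  byte[9]=0x01 cont=0 payload=0x01=1: acc |= 1<<14 -> acc=20347 shift=21 [end]
Varint 3: bytes[7:10] = FB 9E 01 -> value 20347 (3 byte(s))
  byte[10]=0xB9 cont=1 payload=0x39=57: acc |= 57<<0 -> acc=57 shift=7
  byte[11]=0xEA cont=1 payload=0x6A=106: acc |= 106<<7 -> acc=13625 shift=14
  byte[12]=0x22 cont=0 payload=0x22=34: acc |= 34<<14 -> acc=570681 shift=21 [end]
Varint 4: bytes[10:13] = B9 EA 22 -> value 570681 (3 byte(s))
  byte[13]=0x7B cont=0 payload=0x7B=123: acc |= 123<<0 -> acc=123 shift=7 [end]
Varint 5: bytes[13:14] = 7B -> value 123 (1 byte(s))

Answer: 4 3 3 3 1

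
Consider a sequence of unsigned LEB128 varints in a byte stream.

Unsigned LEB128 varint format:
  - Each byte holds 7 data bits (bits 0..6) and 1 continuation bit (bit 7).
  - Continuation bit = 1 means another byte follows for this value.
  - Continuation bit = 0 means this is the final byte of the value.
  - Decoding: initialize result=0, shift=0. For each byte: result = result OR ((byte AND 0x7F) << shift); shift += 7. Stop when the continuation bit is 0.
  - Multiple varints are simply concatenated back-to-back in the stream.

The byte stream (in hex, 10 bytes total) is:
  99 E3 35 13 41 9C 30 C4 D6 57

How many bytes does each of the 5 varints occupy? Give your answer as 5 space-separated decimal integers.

Answer: 3 1 1 2 3

Derivation:
  byte[0]=0x99 cont=1 payload=0x19=25: acc |= 25<<0 -> acc=25 shift=7
  byte[1]=0xE3 cont=1 payload=0x63=99: acc |= 99<<7 -> acc=12697 shift=14
  byte[2]=0x35 cont=0 payload=0x35=53: acc |= 53<<14 -> acc=881049 shift=21 [end]
Varint 1: bytes[0:3] = 99 E3 35 -> value 881049 (3 byte(s))
  byte[3]=0x13 cont=0 payload=0x13=19: acc |= 19<<0 -> acc=19 shift=7 [end]
Varint 2: bytes[3:4] = 13 -> value 19 (1 byte(s))
  byte[4]=0x41 cont=0 payload=0x41=65: acc |= 65<<0 -> acc=65 shift=7 [end]
Varint 3: bytes[4:5] = 41 -> value 65 (1 byte(s))
  byte[5]=0x9C cont=1 payload=0x1C=28: acc |= 28<<0 -> acc=28 shift=7
  byte[6]=0x30 cont=0 payload=0x30=48: acc |= 48<<7 -> acc=6172 shift=14 [end]
Varint 4: bytes[5:7] = 9C 30 -> value 6172 (2 byte(s))
  byte[7]=0xC4 cont=1 payload=0x44=68: acc |= 68<<0 -> acc=68 shift=7
  byte[8]=0xD6 cont=1 payload=0x56=86: acc |= 86<<7 -> acc=11076 shift=14
  byte[9]=0x57 cont=0 payload=0x57=87: acc |= 87<<14 -> acc=1436484 shift=21 [end]
Varint 5: bytes[7:10] = C4 D6 57 -> value 1436484 (3 byte(s))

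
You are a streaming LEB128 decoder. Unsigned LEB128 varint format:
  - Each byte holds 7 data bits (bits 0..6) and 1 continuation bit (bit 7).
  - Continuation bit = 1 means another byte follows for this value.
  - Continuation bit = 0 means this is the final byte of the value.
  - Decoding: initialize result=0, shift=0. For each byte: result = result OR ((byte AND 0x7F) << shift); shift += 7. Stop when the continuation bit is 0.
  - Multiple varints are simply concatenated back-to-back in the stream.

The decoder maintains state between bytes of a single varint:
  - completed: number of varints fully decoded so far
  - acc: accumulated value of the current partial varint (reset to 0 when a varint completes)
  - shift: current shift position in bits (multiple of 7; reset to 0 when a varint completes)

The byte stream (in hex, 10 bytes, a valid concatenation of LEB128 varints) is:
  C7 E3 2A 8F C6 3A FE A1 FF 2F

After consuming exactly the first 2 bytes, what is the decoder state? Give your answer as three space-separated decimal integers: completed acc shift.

Answer: 0 12743 14

Derivation:
byte[0]=0xC7 cont=1 payload=0x47: acc |= 71<<0 -> completed=0 acc=71 shift=7
byte[1]=0xE3 cont=1 payload=0x63: acc |= 99<<7 -> completed=0 acc=12743 shift=14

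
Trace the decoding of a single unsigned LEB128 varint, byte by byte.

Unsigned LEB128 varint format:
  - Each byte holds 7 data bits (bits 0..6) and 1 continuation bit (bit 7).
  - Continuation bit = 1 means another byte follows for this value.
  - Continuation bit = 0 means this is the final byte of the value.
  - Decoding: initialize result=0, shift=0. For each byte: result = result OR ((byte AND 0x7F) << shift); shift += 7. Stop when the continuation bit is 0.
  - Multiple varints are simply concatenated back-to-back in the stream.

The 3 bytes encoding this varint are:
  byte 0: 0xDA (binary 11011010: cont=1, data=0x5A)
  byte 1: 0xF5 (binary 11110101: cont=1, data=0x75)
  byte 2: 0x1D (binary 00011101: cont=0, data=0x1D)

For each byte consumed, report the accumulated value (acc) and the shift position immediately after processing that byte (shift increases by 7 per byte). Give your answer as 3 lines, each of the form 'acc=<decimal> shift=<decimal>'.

Answer: acc=90 shift=7
acc=15066 shift=14
acc=490202 shift=21

Derivation:
byte 0=0xDA: payload=0x5A=90, contrib = 90<<0 = 90; acc -> 90, shift -> 7
byte 1=0xF5: payload=0x75=117, contrib = 117<<7 = 14976; acc -> 15066, shift -> 14
byte 2=0x1D: payload=0x1D=29, contrib = 29<<14 = 475136; acc -> 490202, shift -> 21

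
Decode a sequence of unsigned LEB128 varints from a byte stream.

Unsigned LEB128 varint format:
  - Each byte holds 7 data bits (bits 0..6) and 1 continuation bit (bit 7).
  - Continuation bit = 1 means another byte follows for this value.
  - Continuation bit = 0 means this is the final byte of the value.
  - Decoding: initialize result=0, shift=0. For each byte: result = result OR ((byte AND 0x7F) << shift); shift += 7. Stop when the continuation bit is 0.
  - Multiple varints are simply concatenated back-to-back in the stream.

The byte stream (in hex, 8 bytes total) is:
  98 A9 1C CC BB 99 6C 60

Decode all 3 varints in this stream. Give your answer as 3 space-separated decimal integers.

  byte[0]=0x98 cont=1 payload=0x18=24: acc |= 24<<0 -> acc=24 shift=7
  byte[1]=0xA9 cont=1 payload=0x29=41: acc |= 41<<7 -> acc=5272 shift=14
  byte[2]=0x1C cont=0 payload=0x1C=28: acc |= 28<<14 -> acc=464024 shift=21 [end]
Varint 1: bytes[0:3] = 98 A9 1C -> value 464024 (3 byte(s))
  byte[3]=0xCC cont=1 payload=0x4C=76: acc |= 76<<0 -> acc=76 shift=7
  byte[4]=0xBB cont=1 payload=0x3B=59: acc |= 59<<7 -> acc=7628 shift=14
  byte[5]=0x99 cont=1 payload=0x19=25: acc |= 25<<14 -> acc=417228 shift=21
  byte[6]=0x6C cont=0 payload=0x6C=108: acc |= 108<<21 -> acc=226909644 shift=28 [end]
Varint 2: bytes[3:7] = CC BB 99 6C -> value 226909644 (4 byte(s))
  byte[7]=0x60 cont=0 payload=0x60=96: acc |= 96<<0 -> acc=96 shift=7 [end]
Varint 3: bytes[7:8] = 60 -> value 96 (1 byte(s))

Answer: 464024 226909644 96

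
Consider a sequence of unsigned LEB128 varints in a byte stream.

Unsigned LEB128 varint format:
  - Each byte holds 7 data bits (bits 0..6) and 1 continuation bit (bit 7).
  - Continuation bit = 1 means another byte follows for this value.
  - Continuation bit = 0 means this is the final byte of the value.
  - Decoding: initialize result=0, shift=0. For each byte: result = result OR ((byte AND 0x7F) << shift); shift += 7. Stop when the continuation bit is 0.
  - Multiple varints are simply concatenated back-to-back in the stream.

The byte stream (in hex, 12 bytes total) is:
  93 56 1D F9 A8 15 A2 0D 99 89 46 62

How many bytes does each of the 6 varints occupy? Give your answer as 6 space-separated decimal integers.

Answer: 2 1 3 2 3 1

Derivation:
  byte[0]=0x93 cont=1 payload=0x13=19: acc |= 19<<0 -> acc=19 shift=7
  byte[1]=0x56 cont=0 payload=0x56=86: acc |= 86<<7 -> acc=11027 shift=14 [end]
Varint 1: bytes[0:2] = 93 56 -> value 11027 (2 byte(s))
  byte[2]=0x1D cont=0 payload=0x1D=29: acc |= 29<<0 -> acc=29 shift=7 [end]
Varint 2: bytes[2:3] = 1D -> value 29 (1 byte(s))
  byte[3]=0xF9 cont=1 payload=0x79=121: acc |= 121<<0 -> acc=121 shift=7
  byte[4]=0xA8 cont=1 payload=0x28=40: acc |= 40<<7 -> acc=5241 shift=14
  byte[5]=0x15 cont=0 payload=0x15=21: acc |= 21<<14 -> acc=349305 shift=21 [end]
Varint 3: bytes[3:6] = F9 A8 15 -> value 349305 (3 byte(s))
  byte[6]=0xA2 cont=1 payload=0x22=34: acc |= 34<<0 -> acc=34 shift=7
  byte[7]=0x0D cont=0 payload=0x0D=13: acc |= 13<<7 -> acc=1698 shift=14 [end]
Varint 4: bytes[6:8] = A2 0D -> value 1698 (2 byte(s))
  byte[8]=0x99 cont=1 payload=0x19=25: acc |= 25<<0 -> acc=25 shift=7
  byte[9]=0x89 cont=1 payload=0x09=9: acc |= 9<<7 -> acc=1177 shift=14
  byte[10]=0x46 cont=0 payload=0x46=70: acc |= 70<<14 -> acc=1148057 shift=21 [end]
Varint 5: bytes[8:11] = 99 89 46 -> value 1148057 (3 byte(s))
  byte[11]=0x62 cont=0 payload=0x62=98: acc |= 98<<0 -> acc=98 shift=7 [end]
Varint 6: bytes[11:12] = 62 -> value 98 (1 byte(s))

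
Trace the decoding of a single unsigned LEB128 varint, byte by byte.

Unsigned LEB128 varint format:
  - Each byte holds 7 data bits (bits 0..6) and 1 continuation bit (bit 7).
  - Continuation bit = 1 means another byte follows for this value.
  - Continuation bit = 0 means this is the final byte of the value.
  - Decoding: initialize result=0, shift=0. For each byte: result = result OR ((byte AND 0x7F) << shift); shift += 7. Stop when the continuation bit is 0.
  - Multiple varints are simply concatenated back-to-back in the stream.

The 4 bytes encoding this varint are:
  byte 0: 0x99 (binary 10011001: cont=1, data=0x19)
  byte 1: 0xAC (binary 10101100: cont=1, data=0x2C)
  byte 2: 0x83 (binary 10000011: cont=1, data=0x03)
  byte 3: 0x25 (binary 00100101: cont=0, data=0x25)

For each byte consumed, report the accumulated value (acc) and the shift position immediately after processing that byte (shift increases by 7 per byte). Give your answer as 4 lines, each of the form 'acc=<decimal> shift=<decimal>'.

Answer: acc=25 shift=7
acc=5657 shift=14
acc=54809 shift=21
acc=77649433 shift=28

Derivation:
byte 0=0x99: payload=0x19=25, contrib = 25<<0 = 25; acc -> 25, shift -> 7
byte 1=0xAC: payload=0x2C=44, contrib = 44<<7 = 5632; acc -> 5657, shift -> 14
byte 2=0x83: payload=0x03=3, contrib = 3<<14 = 49152; acc -> 54809, shift -> 21
byte 3=0x25: payload=0x25=37, contrib = 37<<21 = 77594624; acc -> 77649433, shift -> 28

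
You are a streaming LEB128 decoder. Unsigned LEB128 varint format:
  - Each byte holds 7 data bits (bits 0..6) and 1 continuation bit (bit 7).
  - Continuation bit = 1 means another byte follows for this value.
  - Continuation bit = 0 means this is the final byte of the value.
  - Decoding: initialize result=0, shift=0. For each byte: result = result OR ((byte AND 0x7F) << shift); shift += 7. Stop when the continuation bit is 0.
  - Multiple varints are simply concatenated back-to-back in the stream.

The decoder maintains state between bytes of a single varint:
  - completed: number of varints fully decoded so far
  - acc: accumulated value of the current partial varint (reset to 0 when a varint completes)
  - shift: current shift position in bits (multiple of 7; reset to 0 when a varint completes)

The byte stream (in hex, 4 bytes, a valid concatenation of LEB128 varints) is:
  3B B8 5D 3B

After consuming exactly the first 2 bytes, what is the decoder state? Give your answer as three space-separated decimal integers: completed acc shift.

Answer: 1 56 7

Derivation:
byte[0]=0x3B cont=0 payload=0x3B: varint #1 complete (value=59); reset -> completed=1 acc=0 shift=0
byte[1]=0xB8 cont=1 payload=0x38: acc |= 56<<0 -> completed=1 acc=56 shift=7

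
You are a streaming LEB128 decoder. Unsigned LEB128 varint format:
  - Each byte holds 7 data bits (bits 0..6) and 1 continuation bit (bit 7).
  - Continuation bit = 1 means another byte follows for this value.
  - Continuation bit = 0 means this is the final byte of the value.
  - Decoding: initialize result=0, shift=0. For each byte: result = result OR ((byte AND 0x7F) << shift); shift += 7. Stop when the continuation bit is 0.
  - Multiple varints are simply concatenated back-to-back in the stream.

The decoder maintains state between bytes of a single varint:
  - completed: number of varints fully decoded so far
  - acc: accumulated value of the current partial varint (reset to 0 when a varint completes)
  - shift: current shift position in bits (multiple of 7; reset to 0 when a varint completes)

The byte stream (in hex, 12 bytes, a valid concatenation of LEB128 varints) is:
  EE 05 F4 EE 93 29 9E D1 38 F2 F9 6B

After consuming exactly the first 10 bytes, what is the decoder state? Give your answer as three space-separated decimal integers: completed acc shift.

Answer: 3 114 7

Derivation:
byte[0]=0xEE cont=1 payload=0x6E: acc |= 110<<0 -> completed=0 acc=110 shift=7
byte[1]=0x05 cont=0 payload=0x05: varint #1 complete (value=750); reset -> completed=1 acc=0 shift=0
byte[2]=0xF4 cont=1 payload=0x74: acc |= 116<<0 -> completed=1 acc=116 shift=7
byte[3]=0xEE cont=1 payload=0x6E: acc |= 110<<7 -> completed=1 acc=14196 shift=14
byte[4]=0x93 cont=1 payload=0x13: acc |= 19<<14 -> completed=1 acc=325492 shift=21
byte[5]=0x29 cont=0 payload=0x29: varint #2 complete (value=86308724); reset -> completed=2 acc=0 shift=0
byte[6]=0x9E cont=1 payload=0x1E: acc |= 30<<0 -> completed=2 acc=30 shift=7
byte[7]=0xD1 cont=1 payload=0x51: acc |= 81<<7 -> completed=2 acc=10398 shift=14
byte[8]=0x38 cont=0 payload=0x38: varint #3 complete (value=927902); reset -> completed=3 acc=0 shift=0
byte[9]=0xF2 cont=1 payload=0x72: acc |= 114<<0 -> completed=3 acc=114 shift=7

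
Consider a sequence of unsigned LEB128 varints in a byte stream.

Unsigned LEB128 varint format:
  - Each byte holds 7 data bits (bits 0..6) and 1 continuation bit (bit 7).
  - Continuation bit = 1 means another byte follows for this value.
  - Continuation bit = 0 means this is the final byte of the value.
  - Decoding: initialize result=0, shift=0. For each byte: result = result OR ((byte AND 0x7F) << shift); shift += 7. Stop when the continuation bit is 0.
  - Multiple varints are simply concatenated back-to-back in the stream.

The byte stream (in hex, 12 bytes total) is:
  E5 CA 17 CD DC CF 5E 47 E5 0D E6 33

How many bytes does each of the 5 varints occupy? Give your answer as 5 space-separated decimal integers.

  byte[0]=0xE5 cont=1 payload=0x65=101: acc |= 101<<0 -> acc=101 shift=7
  byte[1]=0xCA cont=1 payload=0x4A=74: acc |= 74<<7 -> acc=9573 shift=14
  byte[2]=0x17 cont=0 payload=0x17=23: acc |= 23<<14 -> acc=386405 shift=21 [end]
Varint 1: bytes[0:3] = E5 CA 17 -> value 386405 (3 byte(s))
  byte[3]=0xCD cont=1 payload=0x4D=77: acc |= 77<<0 -> acc=77 shift=7
  byte[4]=0xDC cont=1 payload=0x5C=92: acc |= 92<<7 -> acc=11853 shift=14
  byte[5]=0xCF cont=1 payload=0x4F=79: acc |= 79<<14 -> acc=1306189 shift=21
  byte[6]=0x5E cont=0 payload=0x5E=94: acc |= 94<<21 -> acc=198438477 shift=28 [end]
Varint 2: bytes[3:7] = CD DC CF 5E -> value 198438477 (4 byte(s))
  byte[7]=0x47 cont=0 payload=0x47=71: acc |= 71<<0 -> acc=71 shift=7 [end]
Varint 3: bytes[7:8] = 47 -> value 71 (1 byte(s))
  byte[8]=0xE5 cont=1 payload=0x65=101: acc |= 101<<0 -> acc=101 shift=7
  byte[9]=0x0D cont=0 payload=0x0D=13: acc |= 13<<7 -> acc=1765 shift=14 [end]
Varint 4: bytes[8:10] = E5 0D -> value 1765 (2 byte(s))
  byte[10]=0xE6 cont=1 payload=0x66=102: acc |= 102<<0 -> acc=102 shift=7
  byte[11]=0x33 cont=0 payload=0x33=51: acc |= 51<<7 -> acc=6630 shift=14 [end]
Varint 5: bytes[10:12] = E6 33 -> value 6630 (2 byte(s))

Answer: 3 4 1 2 2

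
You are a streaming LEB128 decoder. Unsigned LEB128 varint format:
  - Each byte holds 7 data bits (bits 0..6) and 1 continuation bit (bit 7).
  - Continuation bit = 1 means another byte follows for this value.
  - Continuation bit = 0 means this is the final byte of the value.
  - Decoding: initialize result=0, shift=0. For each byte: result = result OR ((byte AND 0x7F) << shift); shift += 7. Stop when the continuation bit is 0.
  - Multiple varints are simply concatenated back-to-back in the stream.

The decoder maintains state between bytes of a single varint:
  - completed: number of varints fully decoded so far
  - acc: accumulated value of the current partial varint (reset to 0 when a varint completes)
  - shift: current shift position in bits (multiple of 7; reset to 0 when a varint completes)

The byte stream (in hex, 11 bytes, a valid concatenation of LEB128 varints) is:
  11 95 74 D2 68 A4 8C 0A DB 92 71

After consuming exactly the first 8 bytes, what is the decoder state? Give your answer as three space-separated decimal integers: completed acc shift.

Answer: 4 0 0

Derivation:
byte[0]=0x11 cont=0 payload=0x11: varint #1 complete (value=17); reset -> completed=1 acc=0 shift=0
byte[1]=0x95 cont=1 payload=0x15: acc |= 21<<0 -> completed=1 acc=21 shift=7
byte[2]=0x74 cont=0 payload=0x74: varint #2 complete (value=14869); reset -> completed=2 acc=0 shift=0
byte[3]=0xD2 cont=1 payload=0x52: acc |= 82<<0 -> completed=2 acc=82 shift=7
byte[4]=0x68 cont=0 payload=0x68: varint #3 complete (value=13394); reset -> completed=3 acc=0 shift=0
byte[5]=0xA4 cont=1 payload=0x24: acc |= 36<<0 -> completed=3 acc=36 shift=7
byte[6]=0x8C cont=1 payload=0x0C: acc |= 12<<7 -> completed=3 acc=1572 shift=14
byte[7]=0x0A cont=0 payload=0x0A: varint #4 complete (value=165412); reset -> completed=4 acc=0 shift=0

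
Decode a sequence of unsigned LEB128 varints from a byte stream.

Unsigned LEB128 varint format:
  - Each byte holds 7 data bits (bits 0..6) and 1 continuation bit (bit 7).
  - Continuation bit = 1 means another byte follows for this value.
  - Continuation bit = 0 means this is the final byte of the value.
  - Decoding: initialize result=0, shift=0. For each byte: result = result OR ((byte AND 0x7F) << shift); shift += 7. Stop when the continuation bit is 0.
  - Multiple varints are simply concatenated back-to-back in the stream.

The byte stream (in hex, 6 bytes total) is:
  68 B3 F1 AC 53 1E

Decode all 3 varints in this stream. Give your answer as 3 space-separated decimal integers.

  byte[0]=0x68 cont=0 payload=0x68=104: acc |= 104<<0 -> acc=104 shift=7 [end]
Varint 1: bytes[0:1] = 68 -> value 104 (1 byte(s))
  byte[1]=0xB3 cont=1 payload=0x33=51: acc |= 51<<0 -> acc=51 shift=7
  byte[2]=0xF1 cont=1 payload=0x71=113: acc |= 113<<7 -> acc=14515 shift=14
  byte[3]=0xAC cont=1 payload=0x2C=44: acc |= 44<<14 -> acc=735411 shift=21
  byte[4]=0x53 cont=0 payload=0x53=83: acc |= 83<<21 -> acc=174799027 shift=28 [end]
Varint 2: bytes[1:5] = B3 F1 AC 53 -> value 174799027 (4 byte(s))
  byte[5]=0x1E cont=0 payload=0x1E=30: acc |= 30<<0 -> acc=30 shift=7 [end]
Varint 3: bytes[5:6] = 1E -> value 30 (1 byte(s))

Answer: 104 174799027 30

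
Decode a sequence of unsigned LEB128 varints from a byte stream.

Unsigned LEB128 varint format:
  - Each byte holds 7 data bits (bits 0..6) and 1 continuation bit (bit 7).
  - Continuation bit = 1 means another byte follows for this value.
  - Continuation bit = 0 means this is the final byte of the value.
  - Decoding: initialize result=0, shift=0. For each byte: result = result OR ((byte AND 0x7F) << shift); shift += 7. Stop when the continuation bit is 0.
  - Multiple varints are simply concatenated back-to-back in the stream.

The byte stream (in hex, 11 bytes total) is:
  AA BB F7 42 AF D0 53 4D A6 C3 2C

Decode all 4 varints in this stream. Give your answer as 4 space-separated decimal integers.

Answer: 140369322 1370159 77 729510

Derivation:
  byte[0]=0xAA cont=1 payload=0x2A=42: acc |= 42<<0 -> acc=42 shift=7
  byte[1]=0xBB cont=1 payload=0x3B=59: acc |= 59<<7 -> acc=7594 shift=14
  byte[2]=0xF7 cont=1 payload=0x77=119: acc |= 119<<14 -> acc=1957290 shift=21
  byte[3]=0x42 cont=0 payload=0x42=66: acc |= 66<<21 -> acc=140369322 shift=28 [end]
Varint 1: bytes[0:4] = AA BB F7 42 -> value 140369322 (4 byte(s))
  byte[4]=0xAF cont=1 payload=0x2F=47: acc |= 47<<0 -> acc=47 shift=7
  byte[5]=0xD0 cont=1 payload=0x50=80: acc |= 80<<7 -> acc=10287 shift=14
  byte[6]=0x53 cont=0 payload=0x53=83: acc |= 83<<14 -> acc=1370159 shift=21 [end]
Varint 2: bytes[4:7] = AF D0 53 -> value 1370159 (3 byte(s))
  byte[7]=0x4D cont=0 payload=0x4D=77: acc |= 77<<0 -> acc=77 shift=7 [end]
Varint 3: bytes[7:8] = 4D -> value 77 (1 byte(s))
  byte[8]=0xA6 cont=1 payload=0x26=38: acc |= 38<<0 -> acc=38 shift=7
  byte[9]=0xC3 cont=1 payload=0x43=67: acc |= 67<<7 -> acc=8614 shift=14
  byte[10]=0x2C cont=0 payload=0x2C=44: acc |= 44<<14 -> acc=729510 shift=21 [end]
Varint 4: bytes[8:11] = A6 C3 2C -> value 729510 (3 byte(s))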